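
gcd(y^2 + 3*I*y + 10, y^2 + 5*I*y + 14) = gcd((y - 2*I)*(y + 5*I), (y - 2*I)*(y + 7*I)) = y - 2*I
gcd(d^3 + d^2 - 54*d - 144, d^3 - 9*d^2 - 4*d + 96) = d^2 - 5*d - 24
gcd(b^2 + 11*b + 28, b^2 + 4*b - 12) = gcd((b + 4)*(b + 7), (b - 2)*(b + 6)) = 1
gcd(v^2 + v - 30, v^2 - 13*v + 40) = v - 5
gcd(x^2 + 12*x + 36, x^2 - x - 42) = x + 6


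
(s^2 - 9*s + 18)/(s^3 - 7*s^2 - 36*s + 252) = (s - 3)/(s^2 - s - 42)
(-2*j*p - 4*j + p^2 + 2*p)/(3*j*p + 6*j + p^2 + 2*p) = (-2*j + p)/(3*j + p)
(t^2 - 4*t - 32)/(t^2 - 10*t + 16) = (t + 4)/(t - 2)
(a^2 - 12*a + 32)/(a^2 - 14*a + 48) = (a - 4)/(a - 6)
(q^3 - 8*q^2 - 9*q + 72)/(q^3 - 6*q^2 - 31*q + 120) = (q + 3)/(q + 5)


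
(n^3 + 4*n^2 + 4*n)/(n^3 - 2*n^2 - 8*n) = (n + 2)/(n - 4)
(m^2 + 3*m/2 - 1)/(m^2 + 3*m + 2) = (m - 1/2)/(m + 1)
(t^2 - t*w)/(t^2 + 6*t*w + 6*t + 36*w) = t*(t - w)/(t^2 + 6*t*w + 6*t + 36*w)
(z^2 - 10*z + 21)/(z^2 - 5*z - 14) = (z - 3)/(z + 2)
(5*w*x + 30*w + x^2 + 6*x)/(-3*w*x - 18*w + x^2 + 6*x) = (5*w + x)/(-3*w + x)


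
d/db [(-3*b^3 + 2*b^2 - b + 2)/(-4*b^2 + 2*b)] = (3*b^4 - 3*b^3 + 4*b - 1)/(b^2*(4*b^2 - 4*b + 1))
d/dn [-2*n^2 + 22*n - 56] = 22 - 4*n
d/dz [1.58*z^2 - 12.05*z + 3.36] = 3.16*z - 12.05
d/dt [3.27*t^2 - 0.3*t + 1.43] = 6.54*t - 0.3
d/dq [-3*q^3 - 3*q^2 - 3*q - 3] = -9*q^2 - 6*q - 3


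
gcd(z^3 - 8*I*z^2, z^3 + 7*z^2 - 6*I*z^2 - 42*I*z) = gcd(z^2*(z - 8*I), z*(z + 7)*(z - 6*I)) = z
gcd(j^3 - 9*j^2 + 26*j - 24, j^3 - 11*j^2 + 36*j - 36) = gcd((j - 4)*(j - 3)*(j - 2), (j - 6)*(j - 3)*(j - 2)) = j^2 - 5*j + 6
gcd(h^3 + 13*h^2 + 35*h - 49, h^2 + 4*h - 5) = h - 1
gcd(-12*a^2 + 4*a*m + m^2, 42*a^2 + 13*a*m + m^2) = 6*a + m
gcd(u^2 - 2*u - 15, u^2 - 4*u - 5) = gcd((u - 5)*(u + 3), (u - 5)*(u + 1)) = u - 5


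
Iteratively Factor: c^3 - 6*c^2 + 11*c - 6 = (c - 1)*(c^2 - 5*c + 6) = (c - 3)*(c - 1)*(c - 2)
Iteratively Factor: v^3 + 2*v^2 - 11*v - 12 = (v + 4)*(v^2 - 2*v - 3) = (v - 3)*(v + 4)*(v + 1)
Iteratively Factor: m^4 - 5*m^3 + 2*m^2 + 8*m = (m + 1)*(m^3 - 6*m^2 + 8*m) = (m - 2)*(m + 1)*(m^2 - 4*m) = m*(m - 2)*(m + 1)*(m - 4)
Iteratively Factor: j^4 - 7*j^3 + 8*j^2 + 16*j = (j)*(j^3 - 7*j^2 + 8*j + 16) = j*(j - 4)*(j^2 - 3*j - 4) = j*(j - 4)*(j + 1)*(j - 4)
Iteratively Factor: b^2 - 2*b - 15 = (b - 5)*(b + 3)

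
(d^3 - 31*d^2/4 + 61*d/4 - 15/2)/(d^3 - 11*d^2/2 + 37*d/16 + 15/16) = 4*(d - 2)/(4*d + 1)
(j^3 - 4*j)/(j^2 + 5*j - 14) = j*(j + 2)/(j + 7)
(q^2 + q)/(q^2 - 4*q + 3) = q*(q + 1)/(q^2 - 4*q + 3)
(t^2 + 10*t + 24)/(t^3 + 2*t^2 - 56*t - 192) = 1/(t - 8)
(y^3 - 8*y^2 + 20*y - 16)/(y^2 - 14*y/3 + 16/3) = 3*(y^2 - 6*y + 8)/(3*y - 8)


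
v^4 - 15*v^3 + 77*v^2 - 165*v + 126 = (v - 7)*(v - 3)^2*(v - 2)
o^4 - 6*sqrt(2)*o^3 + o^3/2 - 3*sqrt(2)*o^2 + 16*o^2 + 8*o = o*(o + 1/2)*(o - 4*sqrt(2))*(o - 2*sqrt(2))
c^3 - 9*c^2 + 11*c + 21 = (c - 7)*(c - 3)*(c + 1)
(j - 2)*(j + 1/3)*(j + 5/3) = j^3 - 31*j/9 - 10/9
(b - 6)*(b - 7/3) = b^2 - 25*b/3 + 14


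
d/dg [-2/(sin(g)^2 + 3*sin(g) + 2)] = 2*(2*sin(g) + 3)*cos(g)/(sin(g)^2 + 3*sin(g) + 2)^2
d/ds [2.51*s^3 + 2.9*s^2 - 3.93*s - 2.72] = 7.53*s^2 + 5.8*s - 3.93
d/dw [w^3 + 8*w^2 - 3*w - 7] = 3*w^2 + 16*w - 3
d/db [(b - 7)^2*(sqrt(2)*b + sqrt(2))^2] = 8*(b - 7)*(b - 3)*(b + 1)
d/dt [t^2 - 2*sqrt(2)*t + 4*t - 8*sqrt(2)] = 2*t - 2*sqrt(2) + 4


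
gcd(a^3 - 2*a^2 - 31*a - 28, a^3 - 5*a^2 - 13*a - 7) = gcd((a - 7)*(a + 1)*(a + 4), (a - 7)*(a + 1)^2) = a^2 - 6*a - 7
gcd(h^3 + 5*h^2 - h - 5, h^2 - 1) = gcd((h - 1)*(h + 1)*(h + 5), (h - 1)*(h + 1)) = h^2 - 1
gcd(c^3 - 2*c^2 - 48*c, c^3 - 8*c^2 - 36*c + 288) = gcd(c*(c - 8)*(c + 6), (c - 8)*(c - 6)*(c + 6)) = c^2 - 2*c - 48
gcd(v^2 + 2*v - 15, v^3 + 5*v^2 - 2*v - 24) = 1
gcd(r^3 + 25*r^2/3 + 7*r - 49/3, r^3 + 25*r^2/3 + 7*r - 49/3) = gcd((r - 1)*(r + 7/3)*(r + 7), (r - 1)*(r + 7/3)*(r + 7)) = r^3 + 25*r^2/3 + 7*r - 49/3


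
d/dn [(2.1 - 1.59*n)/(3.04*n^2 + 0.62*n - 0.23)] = (4.8336*n^2 - 12.768*n - 0.9363)/(9.2416*n^4 + 3.7696*n^3 - 1.014*n^2 - 0.2852*n + 0.0529)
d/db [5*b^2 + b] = 10*b + 1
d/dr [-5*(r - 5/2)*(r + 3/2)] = 5 - 10*r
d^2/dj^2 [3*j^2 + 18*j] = 6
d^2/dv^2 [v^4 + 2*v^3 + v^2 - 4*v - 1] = 12*v^2 + 12*v + 2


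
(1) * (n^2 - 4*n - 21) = n^2 - 4*n - 21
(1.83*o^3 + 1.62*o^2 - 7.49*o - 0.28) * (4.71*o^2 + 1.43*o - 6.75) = 8.6193*o^5 + 10.2471*o^4 - 45.3138*o^3 - 22.9645*o^2 + 50.1571*o + 1.89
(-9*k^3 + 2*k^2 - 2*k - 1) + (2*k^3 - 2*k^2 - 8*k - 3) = -7*k^3 - 10*k - 4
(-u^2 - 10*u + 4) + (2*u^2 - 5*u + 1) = u^2 - 15*u + 5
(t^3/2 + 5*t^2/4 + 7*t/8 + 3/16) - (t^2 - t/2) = t^3/2 + t^2/4 + 11*t/8 + 3/16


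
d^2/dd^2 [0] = 0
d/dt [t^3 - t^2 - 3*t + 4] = 3*t^2 - 2*t - 3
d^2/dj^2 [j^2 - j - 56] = 2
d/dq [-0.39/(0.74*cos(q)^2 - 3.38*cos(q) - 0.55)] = (1.3182 - 0.5772*cos(q))*sin(q)/(-0.74*cos(q)^2 + 3.38*cos(q) + 0.55)^2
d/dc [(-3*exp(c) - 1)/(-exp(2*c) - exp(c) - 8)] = (-(2*exp(c) + 1)*(3*exp(c) + 1) + 3*exp(2*c) + 3*exp(c) + 24)*exp(c)/(exp(2*c) + exp(c) + 8)^2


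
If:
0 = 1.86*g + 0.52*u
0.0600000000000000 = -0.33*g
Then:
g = -0.18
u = 0.65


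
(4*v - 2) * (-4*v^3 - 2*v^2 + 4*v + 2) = -16*v^4 + 20*v^2 - 4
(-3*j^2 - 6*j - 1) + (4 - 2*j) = -3*j^2 - 8*j + 3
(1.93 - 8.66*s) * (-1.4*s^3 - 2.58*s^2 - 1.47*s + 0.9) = 12.124*s^4 + 19.6408*s^3 + 7.7508*s^2 - 10.6311*s + 1.737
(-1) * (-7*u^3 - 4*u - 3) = 7*u^3 + 4*u + 3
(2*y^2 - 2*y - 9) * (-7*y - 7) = -14*y^3 + 77*y + 63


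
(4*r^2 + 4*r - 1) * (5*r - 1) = 20*r^3 + 16*r^2 - 9*r + 1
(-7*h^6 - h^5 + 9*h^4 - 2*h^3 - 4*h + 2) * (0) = 0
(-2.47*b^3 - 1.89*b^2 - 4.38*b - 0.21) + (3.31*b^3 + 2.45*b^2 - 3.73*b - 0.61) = 0.84*b^3 + 0.56*b^2 - 8.11*b - 0.82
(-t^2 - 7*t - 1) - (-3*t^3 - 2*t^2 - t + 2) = 3*t^3 + t^2 - 6*t - 3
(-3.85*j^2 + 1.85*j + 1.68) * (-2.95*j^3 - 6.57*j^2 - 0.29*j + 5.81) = 11.3575*j^5 + 19.837*j^4 - 15.994*j^3 - 33.9426*j^2 + 10.2613*j + 9.7608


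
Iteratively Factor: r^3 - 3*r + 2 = (r - 1)*(r^2 + r - 2) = (r - 1)*(r + 2)*(r - 1)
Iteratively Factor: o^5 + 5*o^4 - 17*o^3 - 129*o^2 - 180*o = (o + 4)*(o^4 + o^3 - 21*o^2 - 45*o) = (o + 3)*(o + 4)*(o^3 - 2*o^2 - 15*o) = (o - 5)*(o + 3)*(o + 4)*(o^2 + 3*o) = (o - 5)*(o + 3)^2*(o + 4)*(o)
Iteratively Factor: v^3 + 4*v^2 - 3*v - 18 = (v + 3)*(v^2 + v - 6) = (v - 2)*(v + 3)*(v + 3)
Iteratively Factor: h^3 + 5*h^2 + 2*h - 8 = (h + 2)*(h^2 + 3*h - 4) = (h - 1)*(h + 2)*(h + 4)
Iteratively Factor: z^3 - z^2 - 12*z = (z - 4)*(z^2 + 3*z) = (z - 4)*(z + 3)*(z)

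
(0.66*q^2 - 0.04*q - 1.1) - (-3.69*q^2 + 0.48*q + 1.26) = 4.35*q^2 - 0.52*q - 2.36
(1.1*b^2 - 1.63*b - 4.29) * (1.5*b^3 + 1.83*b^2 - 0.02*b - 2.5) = 1.65*b^5 - 0.431999999999999*b^4 - 9.4399*b^3 - 10.5681*b^2 + 4.1608*b + 10.725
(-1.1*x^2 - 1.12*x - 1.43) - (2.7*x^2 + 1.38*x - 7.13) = -3.8*x^2 - 2.5*x + 5.7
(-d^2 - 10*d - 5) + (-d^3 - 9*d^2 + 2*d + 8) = -d^3 - 10*d^2 - 8*d + 3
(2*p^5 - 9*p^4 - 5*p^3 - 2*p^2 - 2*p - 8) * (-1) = -2*p^5 + 9*p^4 + 5*p^3 + 2*p^2 + 2*p + 8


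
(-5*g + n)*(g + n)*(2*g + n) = -10*g^3 - 13*g^2*n - 2*g*n^2 + n^3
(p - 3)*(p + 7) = p^2 + 4*p - 21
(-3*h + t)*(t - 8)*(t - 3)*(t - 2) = -3*h*t^3 + 39*h*t^2 - 138*h*t + 144*h + t^4 - 13*t^3 + 46*t^2 - 48*t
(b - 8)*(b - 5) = b^2 - 13*b + 40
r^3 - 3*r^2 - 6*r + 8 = (r - 4)*(r - 1)*(r + 2)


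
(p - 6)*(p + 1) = p^2 - 5*p - 6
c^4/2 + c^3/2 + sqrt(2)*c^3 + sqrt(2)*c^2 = c^2*(c/2 + 1/2)*(c + 2*sqrt(2))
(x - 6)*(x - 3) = x^2 - 9*x + 18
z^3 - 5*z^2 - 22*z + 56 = (z - 7)*(z - 2)*(z + 4)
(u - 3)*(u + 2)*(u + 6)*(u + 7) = u^4 + 12*u^3 + 23*u^2 - 120*u - 252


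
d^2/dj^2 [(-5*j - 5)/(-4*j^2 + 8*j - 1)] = 40*((1 - 3*j)*(4*j^2 - 8*j + 1) + 16*(j - 1)^2*(j + 1))/(4*j^2 - 8*j + 1)^3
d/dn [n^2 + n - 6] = 2*n + 1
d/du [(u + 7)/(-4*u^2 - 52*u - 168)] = 1/(4*(u^2 + 12*u + 36))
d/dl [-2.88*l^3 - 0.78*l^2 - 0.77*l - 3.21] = -8.64*l^2 - 1.56*l - 0.77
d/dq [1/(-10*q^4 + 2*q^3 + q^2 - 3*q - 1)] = (40*q^3 - 6*q^2 - 2*q + 3)/(10*q^4 - 2*q^3 - q^2 + 3*q + 1)^2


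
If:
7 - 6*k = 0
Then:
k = 7/6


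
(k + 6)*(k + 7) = k^2 + 13*k + 42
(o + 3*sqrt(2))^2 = o^2 + 6*sqrt(2)*o + 18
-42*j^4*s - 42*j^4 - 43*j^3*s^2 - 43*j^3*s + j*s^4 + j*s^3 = (-7*j + s)*(j + s)*(6*j + s)*(j*s + j)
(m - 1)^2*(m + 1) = m^3 - m^2 - m + 1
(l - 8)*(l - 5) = l^2 - 13*l + 40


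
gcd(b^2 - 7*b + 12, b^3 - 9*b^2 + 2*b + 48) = b - 3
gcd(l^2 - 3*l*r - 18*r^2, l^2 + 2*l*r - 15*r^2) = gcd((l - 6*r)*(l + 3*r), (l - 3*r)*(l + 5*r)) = 1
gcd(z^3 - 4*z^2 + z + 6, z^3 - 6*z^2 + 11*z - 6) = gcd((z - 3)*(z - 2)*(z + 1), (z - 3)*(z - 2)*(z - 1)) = z^2 - 5*z + 6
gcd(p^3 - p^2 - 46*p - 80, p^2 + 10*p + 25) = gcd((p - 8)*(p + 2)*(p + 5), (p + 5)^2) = p + 5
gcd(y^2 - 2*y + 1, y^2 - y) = y - 1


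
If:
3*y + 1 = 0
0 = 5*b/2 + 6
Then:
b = -12/5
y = -1/3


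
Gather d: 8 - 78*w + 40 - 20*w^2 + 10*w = -20*w^2 - 68*w + 48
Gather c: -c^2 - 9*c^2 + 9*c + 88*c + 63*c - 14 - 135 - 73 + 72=-10*c^2 + 160*c - 150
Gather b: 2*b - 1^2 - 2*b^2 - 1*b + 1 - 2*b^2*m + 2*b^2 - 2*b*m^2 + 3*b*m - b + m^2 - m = -2*b^2*m + b*(-2*m^2 + 3*m) + m^2 - m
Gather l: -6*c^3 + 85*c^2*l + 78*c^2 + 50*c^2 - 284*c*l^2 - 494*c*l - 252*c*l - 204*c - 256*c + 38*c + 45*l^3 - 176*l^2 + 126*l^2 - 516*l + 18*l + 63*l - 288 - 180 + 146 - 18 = -6*c^3 + 128*c^2 - 422*c + 45*l^3 + l^2*(-284*c - 50) + l*(85*c^2 - 746*c - 435) - 340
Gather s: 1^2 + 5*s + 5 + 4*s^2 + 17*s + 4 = 4*s^2 + 22*s + 10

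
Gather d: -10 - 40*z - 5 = -40*z - 15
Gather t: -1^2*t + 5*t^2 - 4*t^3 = -4*t^3 + 5*t^2 - t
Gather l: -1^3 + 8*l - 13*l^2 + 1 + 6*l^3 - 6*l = 6*l^3 - 13*l^2 + 2*l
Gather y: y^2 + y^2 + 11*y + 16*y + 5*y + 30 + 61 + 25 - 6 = 2*y^2 + 32*y + 110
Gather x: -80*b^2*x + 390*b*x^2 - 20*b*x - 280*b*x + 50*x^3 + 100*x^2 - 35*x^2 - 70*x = 50*x^3 + x^2*(390*b + 65) + x*(-80*b^2 - 300*b - 70)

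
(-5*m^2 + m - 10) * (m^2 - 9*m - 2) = -5*m^4 + 46*m^3 - 9*m^2 + 88*m + 20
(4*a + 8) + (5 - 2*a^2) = -2*a^2 + 4*a + 13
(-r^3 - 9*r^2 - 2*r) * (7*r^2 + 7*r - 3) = -7*r^5 - 70*r^4 - 74*r^3 + 13*r^2 + 6*r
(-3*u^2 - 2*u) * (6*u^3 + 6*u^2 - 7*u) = -18*u^5 - 30*u^4 + 9*u^3 + 14*u^2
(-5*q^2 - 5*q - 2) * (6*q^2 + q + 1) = -30*q^4 - 35*q^3 - 22*q^2 - 7*q - 2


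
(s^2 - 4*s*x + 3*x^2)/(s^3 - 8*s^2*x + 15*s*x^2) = (-s + x)/(s*(-s + 5*x))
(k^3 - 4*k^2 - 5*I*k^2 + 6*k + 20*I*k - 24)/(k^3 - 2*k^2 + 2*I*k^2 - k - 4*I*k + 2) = (k^2 + k*(-4 - 6*I) + 24*I)/(k^2 + k*(-2 + I) - 2*I)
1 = 1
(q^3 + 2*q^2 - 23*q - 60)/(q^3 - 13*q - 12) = (q^2 - q - 20)/(q^2 - 3*q - 4)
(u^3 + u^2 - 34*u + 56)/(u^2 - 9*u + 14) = (u^2 + 3*u - 28)/(u - 7)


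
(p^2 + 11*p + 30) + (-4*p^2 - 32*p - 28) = -3*p^2 - 21*p + 2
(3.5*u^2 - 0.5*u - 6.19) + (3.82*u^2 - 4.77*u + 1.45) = 7.32*u^2 - 5.27*u - 4.74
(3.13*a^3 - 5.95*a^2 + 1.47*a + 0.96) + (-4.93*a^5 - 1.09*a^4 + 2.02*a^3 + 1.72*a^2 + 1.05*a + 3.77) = -4.93*a^5 - 1.09*a^4 + 5.15*a^3 - 4.23*a^2 + 2.52*a + 4.73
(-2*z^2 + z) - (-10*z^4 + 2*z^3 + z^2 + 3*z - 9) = 10*z^4 - 2*z^3 - 3*z^2 - 2*z + 9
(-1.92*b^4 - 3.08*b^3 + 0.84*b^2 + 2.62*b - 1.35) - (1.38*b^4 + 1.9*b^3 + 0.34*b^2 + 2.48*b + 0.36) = -3.3*b^4 - 4.98*b^3 + 0.5*b^2 + 0.14*b - 1.71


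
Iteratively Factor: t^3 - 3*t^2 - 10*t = (t - 5)*(t^2 + 2*t) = t*(t - 5)*(t + 2)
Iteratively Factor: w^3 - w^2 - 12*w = (w + 3)*(w^2 - 4*w) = w*(w + 3)*(w - 4)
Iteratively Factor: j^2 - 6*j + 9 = (j - 3)*(j - 3)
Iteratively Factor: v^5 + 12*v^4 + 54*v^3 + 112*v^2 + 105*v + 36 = (v + 1)*(v^4 + 11*v^3 + 43*v^2 + 69*v + 36) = (v + 1)*(v + 3)*(v^3 + 8*v^2 + 19*v + 12) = (v + 1)^2*(v + 3)*(v^2 + 7*v + 12) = (v + 1)^2*(v + 3)*(v + 4)*(v + 3)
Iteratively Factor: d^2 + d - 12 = (d - 3)*(d + 4)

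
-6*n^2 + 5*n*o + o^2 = (-n + o)*(6*n + o)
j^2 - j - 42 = (j - 7)*(j + 6)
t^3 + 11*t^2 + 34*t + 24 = (t + 1)*(t + 4)*(t + 6)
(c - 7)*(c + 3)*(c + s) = c^3 + c^2*s - 4*c^2 - 4*c*s - 21*c - 21*s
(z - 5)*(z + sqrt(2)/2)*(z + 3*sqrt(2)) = z^3 - 5*z^2 + 7*sqrt(2)*z^2/2 - 35*sqrt(2)*z/2 + 3*z - 15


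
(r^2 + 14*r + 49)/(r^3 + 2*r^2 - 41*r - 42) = (r + 7)/(r^2 - 5*r - 6)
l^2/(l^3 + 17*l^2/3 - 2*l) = 3*l/(3*l^2 + 17*l - 6)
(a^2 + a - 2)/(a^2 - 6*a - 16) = (a - 1)/(a - 8)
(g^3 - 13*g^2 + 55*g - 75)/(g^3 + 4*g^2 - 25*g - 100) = (g^2 - 8*g + 15)/(g^2 + 9*g + 20)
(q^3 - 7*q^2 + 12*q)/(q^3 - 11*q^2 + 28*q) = (q - 3)/(q - 7)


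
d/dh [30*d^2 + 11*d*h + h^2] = 11*d + 2*h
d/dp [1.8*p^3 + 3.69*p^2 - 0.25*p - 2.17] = 5.4*p^2 + 7.38*p - 0.25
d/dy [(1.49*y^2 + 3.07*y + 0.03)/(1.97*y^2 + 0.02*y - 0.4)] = (-6.0181*y^2 - 1.3102*y - 1.2286)/(3.8809*y^4 + 0.0788*y^3 - 1.5756*y^2 - 0.016*y + 0.16)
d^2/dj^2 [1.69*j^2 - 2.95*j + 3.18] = 3.38000000000000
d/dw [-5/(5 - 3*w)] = -15/(3*w - 5)^2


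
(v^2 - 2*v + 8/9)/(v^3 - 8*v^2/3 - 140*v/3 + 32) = (v - 4/3)/(v^2 - 2*v - 48)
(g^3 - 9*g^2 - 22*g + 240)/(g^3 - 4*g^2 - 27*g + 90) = (g - 8)/(g - 3)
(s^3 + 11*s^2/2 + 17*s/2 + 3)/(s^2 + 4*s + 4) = (2*s^2 + 7*s + 3)/(2*(s + 2))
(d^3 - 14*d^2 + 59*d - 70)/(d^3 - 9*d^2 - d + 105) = (d - 2)/(d + 3)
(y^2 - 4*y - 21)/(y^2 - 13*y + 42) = (y + 3)/(y - 6)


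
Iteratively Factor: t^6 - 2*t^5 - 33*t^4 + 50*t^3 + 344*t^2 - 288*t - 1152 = (t + 2)*(t^5 - 4*t^4 - 25*t^3 + 100*t^2 + 144*t - 576) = (t - 4)*(t + 2)*(t^4 - 25*t^2 + 144) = (t - 4)*(t - 3)*(t + 2)*(t^3 + 3*t^2 - 16*t - 48) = (t - 4)*(t - 3)*(t + 2)*(t + 3)*(t^2 - 16) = (t - 4)^2*(t - 3)*(t + 2)*(t + 3)*(t + 4)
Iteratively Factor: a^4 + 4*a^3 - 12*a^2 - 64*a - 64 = (a - 4)*(a^3 + 8*a^2 + 20*a + 16) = (a - 4)*(a + 4)*(a^2 + 4*a + 4) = (a - 4)*(a + 2)*(a + 4)*(a + 2)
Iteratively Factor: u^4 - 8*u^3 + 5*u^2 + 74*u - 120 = (u - 4)*(u^3 - 4*u^2 - 11*u + 30) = (u - 5)*(u - 4)*(u^2 + u - 6) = (u - 5)*(u - 4)*(u + 3)*(u - 2)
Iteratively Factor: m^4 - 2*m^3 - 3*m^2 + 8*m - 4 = (m - 1)*(m^3 - m^2 - 4*m + 4) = (m - 2)*(m - 1)*(m^2 + m - 2) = (m - 2)*(m - 1)*(m + 2)*(m - 1)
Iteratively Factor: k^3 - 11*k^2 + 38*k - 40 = (k - 5)*(k^2 - 6*k + 8) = (k - 5)*(k - 4)*(k - 2)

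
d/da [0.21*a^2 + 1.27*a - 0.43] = 0.42*a + 1.27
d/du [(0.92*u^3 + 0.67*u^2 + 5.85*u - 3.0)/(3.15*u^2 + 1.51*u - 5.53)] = (2.898*u^4 + 2.7784*u^3 - 32.6786*u^2 + 11.4898*u - 27.8205)/(9.9225*u^4 + 9.513*u^3 - 32.5589*u^2 - 16.7006*u + 30.5809)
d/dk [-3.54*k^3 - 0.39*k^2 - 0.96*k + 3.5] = -10.62*k^2 - 0.78*k - 0.96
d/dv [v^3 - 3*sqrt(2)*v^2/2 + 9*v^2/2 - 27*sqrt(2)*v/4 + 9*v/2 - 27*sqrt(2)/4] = 3*v^2 - 3*sqrt(2)*v + 9*v - 27*sqrt(2)/4 + 9/2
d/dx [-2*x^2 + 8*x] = 8 - 4*x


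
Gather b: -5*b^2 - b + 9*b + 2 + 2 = -5*b^2 + 8*b + 4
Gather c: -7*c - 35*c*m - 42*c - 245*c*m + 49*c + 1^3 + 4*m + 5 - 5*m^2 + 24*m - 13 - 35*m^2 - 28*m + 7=-280*c*m - 40*m^2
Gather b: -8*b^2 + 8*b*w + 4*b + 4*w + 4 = -8*b^2 + b*(8*w + 4) + 4*w + 4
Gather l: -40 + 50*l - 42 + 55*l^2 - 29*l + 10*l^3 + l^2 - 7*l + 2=10*l^3 + 56*l^2 + 14*l - 80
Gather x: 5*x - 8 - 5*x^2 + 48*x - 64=-5*x^2 + 53*x - 72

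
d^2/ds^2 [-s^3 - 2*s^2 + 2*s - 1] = -6*s - 4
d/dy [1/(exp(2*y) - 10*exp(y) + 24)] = 2*(5 - exp(y))*exp(y)/(exp(2*y) - 10*exp(y) + 24)^2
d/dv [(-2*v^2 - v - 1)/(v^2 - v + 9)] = (3*v^2 - 34*v - 10)/(v^4 - 2*v^3 + 19*v^2 - 18*v + 81)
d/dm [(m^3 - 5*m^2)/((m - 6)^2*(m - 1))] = 4*m*(-2*m^2 + 12*m - 15)/(m^5 - 20*m^4 + 145*m^3 - 450*m^2 + 540*m - 216)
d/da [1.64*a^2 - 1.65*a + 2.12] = 3.28*a - 1.65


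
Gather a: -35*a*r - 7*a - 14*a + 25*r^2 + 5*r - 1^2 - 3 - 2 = a*(-35*r - 21) + 25*r^2 + 5*r - 6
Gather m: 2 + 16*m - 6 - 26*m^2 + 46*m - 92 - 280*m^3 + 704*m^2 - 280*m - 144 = -280*m^3 + 678*m^2 - 218*m - 240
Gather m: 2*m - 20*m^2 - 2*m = -20*m^2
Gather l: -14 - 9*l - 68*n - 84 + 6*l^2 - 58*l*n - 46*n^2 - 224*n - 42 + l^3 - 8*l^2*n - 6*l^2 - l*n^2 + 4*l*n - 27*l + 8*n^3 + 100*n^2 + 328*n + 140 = l^3 - 8*l^2*n + l*(-n^2 - 54*n - 36) + 8*n^3 + 54*n^2 + 36*n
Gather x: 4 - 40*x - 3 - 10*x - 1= -50*x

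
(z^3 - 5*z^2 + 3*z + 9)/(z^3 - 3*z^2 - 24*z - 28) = (-z^3 + 5*z^2 - 3*z - 9)/(-z^3 + 3*z^2 + 24*z + 28)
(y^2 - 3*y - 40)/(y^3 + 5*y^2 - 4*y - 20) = (y - 8)/(y^2 - 4)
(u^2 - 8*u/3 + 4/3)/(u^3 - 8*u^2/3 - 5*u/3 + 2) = (u - 2)/(u^2 - 2*u - 3)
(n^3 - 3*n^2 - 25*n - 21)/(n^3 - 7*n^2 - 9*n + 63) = (n + 1)/(n - 3)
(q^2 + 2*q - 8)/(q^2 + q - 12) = (q - 2)/(q - 3)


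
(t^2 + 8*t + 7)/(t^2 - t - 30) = (t^2 + 8*t + 7)/(t^2 - t - 30)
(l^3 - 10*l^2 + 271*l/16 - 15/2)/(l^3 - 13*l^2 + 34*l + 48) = (l^2 - 2*l + 15/16)/(l^2 - 5*l - 6)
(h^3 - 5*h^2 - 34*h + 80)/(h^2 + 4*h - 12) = (h^2 - 3*h - 40)/(h + 6)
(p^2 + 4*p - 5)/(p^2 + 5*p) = (p - 1)/p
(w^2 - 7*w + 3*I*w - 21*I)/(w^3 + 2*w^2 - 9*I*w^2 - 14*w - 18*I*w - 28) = (w^2 + w*(-7 + 3*I) - 21*I)/(w^3 + w^2*(2 - 9*I) + w*(-14 - 18*I) - 28)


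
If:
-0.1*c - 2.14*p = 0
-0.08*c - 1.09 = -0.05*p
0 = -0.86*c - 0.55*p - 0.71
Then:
No Solution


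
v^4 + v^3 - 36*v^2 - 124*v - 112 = (v - 7)*(v + 2)^2*(v + 4)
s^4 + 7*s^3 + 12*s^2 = s^2*(s + 3)*(s + 4)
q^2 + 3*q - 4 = (q - 1)*(q + 4)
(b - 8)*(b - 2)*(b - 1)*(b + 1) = b^4 - 10*b^3 + 15*b^2 + 10*b - 16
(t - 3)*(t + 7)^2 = t^3 + 11*t^2 + 7*t - 147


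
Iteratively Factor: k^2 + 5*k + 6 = (k + 3)*(k + 2)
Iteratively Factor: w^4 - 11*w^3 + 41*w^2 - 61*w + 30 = (w - 1)*(w^3 - 10*w^2 + 31*w - 30) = (w - 5)*(w - 1)*(w^2 - 5*w + 6) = (w - 5)*(w - 2)*(w - 1)*(w - 3)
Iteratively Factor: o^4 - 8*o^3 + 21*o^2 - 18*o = (o - 3)*(o^3 - 5*o^2 + 6*o) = o*(o - 3)*(o^2 - 5*o + 6) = o*(o - 3)^2*(o - 2)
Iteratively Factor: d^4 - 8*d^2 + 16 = (d - 2)*(d^3 + 2*d^2 - 4*d - 8) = (d - 2)*(d + 2)*(d^2 - 4) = (d - 2)*(d + 2)^2*(d - 2)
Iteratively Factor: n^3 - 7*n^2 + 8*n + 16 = (n + 1)*(n^2 - 8*n + 16) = (n - 4)*(n + 1)*(n - 4)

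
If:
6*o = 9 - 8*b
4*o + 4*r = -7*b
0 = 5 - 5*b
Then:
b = 1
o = 1/6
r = -23/12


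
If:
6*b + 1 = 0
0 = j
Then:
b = -1/6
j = 0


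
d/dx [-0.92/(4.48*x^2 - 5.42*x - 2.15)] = (8.2432*x - 4.9864)/(-4.48*x^2 + 5.42*x + 2.15)^2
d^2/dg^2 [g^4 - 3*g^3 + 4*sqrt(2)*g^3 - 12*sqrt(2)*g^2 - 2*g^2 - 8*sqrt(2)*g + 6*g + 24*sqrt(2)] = 12*g^2 - 18*g + 24*sqrt(2)*g - 24*sqrt(2) - 4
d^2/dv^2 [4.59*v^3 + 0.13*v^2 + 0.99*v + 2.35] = 27.54*v + 0.26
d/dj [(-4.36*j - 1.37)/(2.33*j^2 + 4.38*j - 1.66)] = (10.1588*j^2 + 6.3842*j + 13.2382)/(5.4289*j^4 + 20.4108*j^3 + 11.4488*j^2 - 14.5416*j + 2.7556)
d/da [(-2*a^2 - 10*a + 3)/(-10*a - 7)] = 4*(5*a^2 + 7*a + 25)/(100*a^2 + 140*a + 49)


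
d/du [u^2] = 2*u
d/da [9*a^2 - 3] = 18*a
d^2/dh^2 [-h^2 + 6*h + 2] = -2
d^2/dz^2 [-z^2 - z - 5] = -2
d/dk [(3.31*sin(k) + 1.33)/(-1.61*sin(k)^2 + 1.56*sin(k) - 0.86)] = (5.3291*sin(k)^2 + 4.2826*sin(k) - 4.9214)*cos(k)/(2.5921*sin(k)^4 - 5.0232*sin(k)^3 + 5.2028*sin(k)^2 - 2.6832*sin(k) + 0.7396)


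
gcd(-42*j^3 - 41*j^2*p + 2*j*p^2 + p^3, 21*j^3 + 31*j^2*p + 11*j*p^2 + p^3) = 7*j^2 + 8*j*p + p^2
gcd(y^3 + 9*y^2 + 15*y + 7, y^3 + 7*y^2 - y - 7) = y^2 + 8*y + 7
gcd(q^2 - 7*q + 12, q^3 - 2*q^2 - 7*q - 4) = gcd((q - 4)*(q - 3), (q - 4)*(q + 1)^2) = q - 4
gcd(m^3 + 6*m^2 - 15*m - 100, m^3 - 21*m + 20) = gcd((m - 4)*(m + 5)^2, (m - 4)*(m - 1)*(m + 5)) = m^2 + m - 20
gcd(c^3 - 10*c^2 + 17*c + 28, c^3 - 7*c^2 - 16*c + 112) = c^2 - 11*c + 28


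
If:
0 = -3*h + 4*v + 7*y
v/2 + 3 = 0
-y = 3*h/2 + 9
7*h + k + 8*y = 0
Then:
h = -58/9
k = 358/9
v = -6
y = 2/3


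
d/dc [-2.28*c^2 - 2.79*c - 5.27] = -4.56*c - 2.79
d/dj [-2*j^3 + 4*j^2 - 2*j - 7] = -6*j^2 + 8*j - 2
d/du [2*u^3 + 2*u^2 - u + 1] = 6*u^2 + 4*u - 1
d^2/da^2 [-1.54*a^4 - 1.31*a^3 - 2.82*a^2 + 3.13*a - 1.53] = -18.48*a^2 - 7.86*a - 5.64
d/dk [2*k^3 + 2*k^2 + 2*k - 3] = 6*k^2 + 4*k + 2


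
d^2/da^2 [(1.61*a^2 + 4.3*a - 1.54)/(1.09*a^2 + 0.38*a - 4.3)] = (8.88393600000001*a^3 + 34.298376*a^2 + 117.097392*a + 58.709488)/(1.295029*a^6 + 1.354434*a^5 - 14.854302*a^4 - 10.631488*a^3 + 58.59954*a^2 + 21.0786*a - 79.507)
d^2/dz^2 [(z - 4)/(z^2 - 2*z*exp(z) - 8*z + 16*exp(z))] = 2*(4*(z - 4)*(z*exp(z) - z - 7*exp(z) + 4)^2 + (z^2 - 2*z*exp(z) - 8*z + 16*exp(z))*(2*z*exp(z) - 2*z - (z - 4)*(-z*exp(z) + 6*exp(z) + 1) - 14*exp(z) + 8))/(z^2 - 2*z*exp(z) - 8*z + 16*exp(z))^3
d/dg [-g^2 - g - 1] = -2*g - 1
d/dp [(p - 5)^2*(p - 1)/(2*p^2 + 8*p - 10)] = (p^2 + 10*p - 75)/(2*(p^2 + 10*p + 25))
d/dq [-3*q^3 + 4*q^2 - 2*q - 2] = -9*q^2 + 8*q - 2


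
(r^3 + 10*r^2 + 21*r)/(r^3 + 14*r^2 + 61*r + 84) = r/(r + 4)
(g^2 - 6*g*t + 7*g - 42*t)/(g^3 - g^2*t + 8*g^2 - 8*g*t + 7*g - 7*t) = (-g + 6*t)/(-g^2 + g*t - g + t)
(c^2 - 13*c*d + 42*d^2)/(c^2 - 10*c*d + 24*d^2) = (c - 7*d)/(c - 4*d)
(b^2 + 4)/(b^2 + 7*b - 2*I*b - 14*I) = (b + 2*I)/(b + 7)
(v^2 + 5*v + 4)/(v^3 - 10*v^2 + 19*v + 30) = (v + 4)/(v^2 - 11*v + 30)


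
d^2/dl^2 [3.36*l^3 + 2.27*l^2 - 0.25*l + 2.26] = 20.16*l + 4.54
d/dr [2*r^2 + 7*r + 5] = 4*r + 7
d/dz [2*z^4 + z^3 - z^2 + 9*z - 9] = 8*z^3 + 3*z^2 - 2*z + 9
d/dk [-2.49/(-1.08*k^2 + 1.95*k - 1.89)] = (4.8555 - 5.3784*k)/(1.08*k^2 - 1.95*k + 1.89)^2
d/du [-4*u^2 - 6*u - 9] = -8*u - 6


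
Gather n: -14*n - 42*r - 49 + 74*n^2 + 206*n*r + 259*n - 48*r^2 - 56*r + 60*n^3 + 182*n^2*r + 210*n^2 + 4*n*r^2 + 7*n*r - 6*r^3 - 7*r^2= 60*n^3 + n^2*(182*r + 284) + n*(4*r^2 + 213*r + 245) - 6*r^3 - 55*r^2 - 98*r - 49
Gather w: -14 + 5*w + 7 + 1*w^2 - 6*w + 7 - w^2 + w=0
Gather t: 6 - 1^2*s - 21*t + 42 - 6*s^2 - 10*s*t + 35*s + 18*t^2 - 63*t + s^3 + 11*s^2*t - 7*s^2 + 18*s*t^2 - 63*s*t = s^3 - 13*s^2 + 34*s + t^2*(18*s + 18) + t*(11*s^2 - 73*s - 84) + 48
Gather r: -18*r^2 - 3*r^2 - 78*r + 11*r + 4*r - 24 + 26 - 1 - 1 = -21*r^2 - 63*r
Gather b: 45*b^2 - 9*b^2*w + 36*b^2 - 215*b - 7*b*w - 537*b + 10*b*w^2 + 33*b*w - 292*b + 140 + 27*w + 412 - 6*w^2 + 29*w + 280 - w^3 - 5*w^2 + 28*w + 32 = b^2*(81 - 9*w) + b*(10*w^2 + 26*w - 1044) - w^3 - 11*w^2 + 84*w + 864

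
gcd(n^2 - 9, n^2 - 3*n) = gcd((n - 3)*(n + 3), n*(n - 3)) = n - 3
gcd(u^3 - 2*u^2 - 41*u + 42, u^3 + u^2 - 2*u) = u - 1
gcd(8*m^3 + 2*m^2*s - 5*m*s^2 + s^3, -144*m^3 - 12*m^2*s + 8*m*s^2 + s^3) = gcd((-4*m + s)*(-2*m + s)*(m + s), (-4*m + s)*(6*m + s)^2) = -4*m + s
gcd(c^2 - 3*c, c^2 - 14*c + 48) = 1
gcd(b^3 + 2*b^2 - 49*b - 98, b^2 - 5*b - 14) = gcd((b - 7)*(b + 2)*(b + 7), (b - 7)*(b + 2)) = b^2 - 5*b - 14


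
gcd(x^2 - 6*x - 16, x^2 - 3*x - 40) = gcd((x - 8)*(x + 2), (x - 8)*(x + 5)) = x - 8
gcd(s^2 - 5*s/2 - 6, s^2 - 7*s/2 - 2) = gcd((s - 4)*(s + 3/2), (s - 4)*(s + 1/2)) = s - 4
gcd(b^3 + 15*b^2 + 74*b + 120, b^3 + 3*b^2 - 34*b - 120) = b^2 + 9*b + 20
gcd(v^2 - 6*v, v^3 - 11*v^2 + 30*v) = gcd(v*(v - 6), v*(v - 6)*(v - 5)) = v^2 - 6*v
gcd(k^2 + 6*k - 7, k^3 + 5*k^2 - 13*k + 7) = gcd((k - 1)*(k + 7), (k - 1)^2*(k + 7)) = k^2 + 6*k - 7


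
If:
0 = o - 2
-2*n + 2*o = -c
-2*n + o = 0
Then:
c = -2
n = 1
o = 2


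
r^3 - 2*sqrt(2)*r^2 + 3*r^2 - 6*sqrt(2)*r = r*(r + 3)*(r - 2*sqrt(2))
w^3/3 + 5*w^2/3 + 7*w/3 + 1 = (w/3 + 1)*(w + 1)^2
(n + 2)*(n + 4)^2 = n^3 + 10*n^2 + 32*n + 32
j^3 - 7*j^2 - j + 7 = (j - 7)*(j - 1)*(j + 1)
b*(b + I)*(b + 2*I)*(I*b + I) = I*b^4 - 3*b^3 + I*b^3 - 3*b^2 - 2*I*b^2 - 2*I*b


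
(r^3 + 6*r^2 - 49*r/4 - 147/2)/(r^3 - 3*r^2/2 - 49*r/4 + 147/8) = 2*(r + 6)/(2*r - 3)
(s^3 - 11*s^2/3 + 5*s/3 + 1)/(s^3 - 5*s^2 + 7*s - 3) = (s + 1/3)/(s - 1)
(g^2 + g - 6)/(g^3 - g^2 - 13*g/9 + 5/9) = 9*(g^2 + g - 6)/(9*g^3 - 9*g^2 - 13*g + 5)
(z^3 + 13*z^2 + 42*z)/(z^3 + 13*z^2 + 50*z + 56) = z*(z + 6)/(z^2 + 6*z + 8)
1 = 1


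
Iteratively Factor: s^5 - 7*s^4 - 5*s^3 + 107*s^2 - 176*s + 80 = (s - 1)*(s^4 - 6*s^3 - 11*s^2 + 96*s - 80) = (s - 1)*(s + 4)*(s^3 - 10*s^2 + 29*s - 20) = (s - 5)*(s - 1)*(s + 4)*(s^2 - 5*s + 4) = (s - 5)*(s - 1)^2*(s + 4)*(s - 4)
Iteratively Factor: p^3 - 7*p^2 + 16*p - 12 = (p - 2)*(p^2 - 5*p + 6) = (p - 3)*(p - 2)*(p - 2)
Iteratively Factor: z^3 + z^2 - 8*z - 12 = (z + 2)*(z^2 - z - 6) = (z - 3)*(z + 2)*(z + 2)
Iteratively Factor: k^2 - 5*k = (k)*(k - 5)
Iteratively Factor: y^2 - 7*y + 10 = (y - 5)*(y - 2)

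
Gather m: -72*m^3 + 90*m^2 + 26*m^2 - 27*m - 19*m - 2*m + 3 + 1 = -72*m^3 + 116*m^2 - 48*m + 4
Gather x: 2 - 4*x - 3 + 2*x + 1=-2*x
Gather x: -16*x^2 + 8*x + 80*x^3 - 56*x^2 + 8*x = 80*x^3 - 72*x^2 + 16*x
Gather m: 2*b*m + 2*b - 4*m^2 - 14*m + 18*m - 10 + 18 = 2*b - 4*m^2 + m*(2*b + 4) + 8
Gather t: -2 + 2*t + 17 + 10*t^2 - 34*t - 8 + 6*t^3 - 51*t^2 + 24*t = 6*t^3 - 41*t^2 - 8*t + 7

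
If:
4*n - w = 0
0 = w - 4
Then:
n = 1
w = 4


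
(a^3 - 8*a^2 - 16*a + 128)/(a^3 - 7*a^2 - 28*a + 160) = (a + 4)/(a + 5)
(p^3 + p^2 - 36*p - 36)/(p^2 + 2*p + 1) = (p^2 - 36)/(p + 1)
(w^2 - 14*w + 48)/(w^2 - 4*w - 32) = (w - 6)/(w + 4)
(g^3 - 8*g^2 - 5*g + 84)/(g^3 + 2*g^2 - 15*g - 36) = (g - 7)/(g + 3)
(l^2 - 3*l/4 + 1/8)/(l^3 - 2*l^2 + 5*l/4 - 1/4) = (4*l - 1)/(2*(2*l^2 - 3*l + 1))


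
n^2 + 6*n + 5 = (n + 1)*(n + 5)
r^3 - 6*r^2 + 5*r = r*(r - 5)*(r - 1)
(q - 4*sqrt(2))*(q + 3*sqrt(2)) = q^2 - sqrt(2)*q - 24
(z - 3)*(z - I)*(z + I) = z^3 - 3*z^2 + z - 3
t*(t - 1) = t^2 - t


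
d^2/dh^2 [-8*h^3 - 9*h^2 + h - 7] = -48*h - 18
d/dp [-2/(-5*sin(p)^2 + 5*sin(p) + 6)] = 10*(1 - 2*sin(p))*cos(p)/(-5*sin(p)^2 + 5*sin(p) + 6)^2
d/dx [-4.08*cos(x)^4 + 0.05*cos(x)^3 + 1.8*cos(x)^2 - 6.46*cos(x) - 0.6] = (16.32*cos(x)^3 - 0.15*cos(x)^2 - 3.6*cos(x) + 6.46)*sin(x)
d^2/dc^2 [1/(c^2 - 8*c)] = 2*(-c*(c - 8) + 4*(c - 4)^2)/(c^3*(c - 8)^3)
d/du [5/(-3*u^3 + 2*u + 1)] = 5*(9*u^2 - 2)/(-3*u^3 + 2*u + 1)^2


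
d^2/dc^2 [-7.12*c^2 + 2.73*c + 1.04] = -14.2400000000000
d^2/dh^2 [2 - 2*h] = 0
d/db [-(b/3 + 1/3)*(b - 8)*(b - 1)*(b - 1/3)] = -4*b^3/3 + 25*b^2/3 - 10*b/9 - 25/9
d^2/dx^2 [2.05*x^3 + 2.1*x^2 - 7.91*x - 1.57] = 12.3*x + 4.2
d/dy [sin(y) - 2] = cos(y)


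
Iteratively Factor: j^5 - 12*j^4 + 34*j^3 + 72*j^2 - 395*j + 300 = (j - 4)*(j^4 - 8*j^3 + 2*j^2 + 80*j - 75) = (j - 4)*(j + 3)*(j^3 - 11*j^2 + 35*j - 25) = (j - 5)*(j - 4)*(j + 3)*(j^2 - 6*j + 5) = (j - 5)*(j - 4)*(j - 1)*(j + 3)*(j - 5)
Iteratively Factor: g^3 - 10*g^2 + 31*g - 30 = (g - 5)*(g^2 - 5*g + 6) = (g - 5)*(g - 3)*(g - 2)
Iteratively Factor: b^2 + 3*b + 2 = (b + 2)*(b + 1)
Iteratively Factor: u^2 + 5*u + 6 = (u + 3)*(u + 2)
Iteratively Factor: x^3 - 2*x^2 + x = (x - 1)*(x^2 - x) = (x - 1)^2*(x)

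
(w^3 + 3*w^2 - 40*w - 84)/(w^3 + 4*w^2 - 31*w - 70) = (w - 6)/(w - 5)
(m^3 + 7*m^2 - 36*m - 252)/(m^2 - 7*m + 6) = (m^2 + 13*m + 42)/(m - 1)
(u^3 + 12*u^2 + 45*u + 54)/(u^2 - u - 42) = (u^2 + 6*u + 9)/(u - 7)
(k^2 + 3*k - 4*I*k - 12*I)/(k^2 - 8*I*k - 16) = (k + 3)/(k - 4*I)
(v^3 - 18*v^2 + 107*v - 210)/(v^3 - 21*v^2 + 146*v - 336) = (v - 5)/(v - 8)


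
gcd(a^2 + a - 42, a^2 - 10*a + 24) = a - 6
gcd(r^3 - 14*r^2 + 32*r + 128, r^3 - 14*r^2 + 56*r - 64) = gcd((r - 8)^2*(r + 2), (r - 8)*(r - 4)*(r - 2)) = r - 8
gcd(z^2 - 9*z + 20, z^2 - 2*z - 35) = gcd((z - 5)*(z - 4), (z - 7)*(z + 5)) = 1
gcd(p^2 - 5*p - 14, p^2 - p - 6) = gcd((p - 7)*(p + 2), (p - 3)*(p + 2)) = p + 2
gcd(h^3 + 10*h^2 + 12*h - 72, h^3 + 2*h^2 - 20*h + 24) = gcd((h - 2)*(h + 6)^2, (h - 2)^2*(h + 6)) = h^2 + 4*h - 12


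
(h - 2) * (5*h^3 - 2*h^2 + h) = 5*h^4 - 12*h^3 + 5*h^2 - 2*h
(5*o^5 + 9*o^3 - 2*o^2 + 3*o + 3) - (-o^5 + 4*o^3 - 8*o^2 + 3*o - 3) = 6*o^5 + 5*o^3 + 6*o^2 + 6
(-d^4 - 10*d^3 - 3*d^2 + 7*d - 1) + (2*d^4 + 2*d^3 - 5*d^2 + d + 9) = d^4 - 8*d^3 - 8*d^2 + 8*d + 8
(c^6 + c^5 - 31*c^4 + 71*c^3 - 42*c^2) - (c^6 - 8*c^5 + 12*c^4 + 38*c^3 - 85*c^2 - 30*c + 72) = 9*c^5 - 43*c^4 + 33*c^3 + 43*c^2 + 30*c - 72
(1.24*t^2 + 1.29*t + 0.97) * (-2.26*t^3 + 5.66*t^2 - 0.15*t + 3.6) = -2.8024*t^5 + 4.103*t^4 + 4.9232*t^3 + 9.7607*t^2 + 4.4985*t + 3.492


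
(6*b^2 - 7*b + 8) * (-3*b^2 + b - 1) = -18*b^4 + 27*b^3 - 37*b^2 + 15*b - 8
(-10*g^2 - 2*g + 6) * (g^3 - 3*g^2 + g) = -10*g^5 + 28*g^4 + 2*g^3 - 20*g^2 + 6*g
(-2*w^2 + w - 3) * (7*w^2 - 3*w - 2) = -14*w^4 + 13*w^3 - 20*w^2 + 7*w + 6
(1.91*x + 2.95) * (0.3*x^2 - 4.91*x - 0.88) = 0.573*x^3 - 8.4931*x^2 - 16.1653*x - 2.596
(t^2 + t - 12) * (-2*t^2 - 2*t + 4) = -2*t^4 - 4*t^3 + 26*t^2 + 28*t - 48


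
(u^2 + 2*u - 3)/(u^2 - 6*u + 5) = (u + 3)/(u - 5)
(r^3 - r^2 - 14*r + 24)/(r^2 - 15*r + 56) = (r^3 - r^2 - 14*r + 24)/(r^2 - 15*r + 56)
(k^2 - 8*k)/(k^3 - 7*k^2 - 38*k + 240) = k/(k^2 + k - 30)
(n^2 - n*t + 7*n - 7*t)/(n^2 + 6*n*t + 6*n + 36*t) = (n^2 - n*t + 7*n - 7*t)/(n^2 + 6*n*t + 6*n + 36*t)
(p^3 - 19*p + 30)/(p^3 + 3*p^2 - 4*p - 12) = (p^2 + 2*p - 15)/(p^2 + 5*p + 6)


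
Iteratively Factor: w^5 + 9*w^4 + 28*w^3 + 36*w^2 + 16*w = (w + 1)*(w^4 + 8*w^3 + 20*w^2 + 16*w) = (w + 1)*(w + 4)*(w^3 + 4*w^2 + 4*w) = (w + 1)*(w + 2)*(w + 4)*(w^2 + 2*w) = (w + 1)*(w + 2)^2*(w + 4)*(w)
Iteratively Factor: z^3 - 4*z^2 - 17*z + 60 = (z + 4)*(z^2 - 8*z + 15) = (z - 3)*(z + 4)*(z - 5)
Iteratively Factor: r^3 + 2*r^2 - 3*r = (r)*(r^2 + 2*r - 3) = r*(r - 1)*(r + 3)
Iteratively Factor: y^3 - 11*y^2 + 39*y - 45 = (y - 3)*(y^2 - 8*y + 15) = (y - 5)*(y - 3)*(y - 3)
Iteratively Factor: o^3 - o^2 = (o)*(o^2 - o) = o*(o - 1)*(o)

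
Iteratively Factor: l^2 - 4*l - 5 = (l + 1)*(l - 5)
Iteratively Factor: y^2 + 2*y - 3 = (y - 1)*(y + 3)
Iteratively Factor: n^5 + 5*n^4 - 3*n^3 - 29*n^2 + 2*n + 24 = (n + 3)*(n^4 + 2*n^3 - 9*n^2 - 2*n + 8) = (n - 2)*(n + 3)*(n^3 + 4*n^2 - n - 4) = (n - 2)*(n + 3)*(n + 4)*(n^2 - 1) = (n - 2)*(n - 1)*(n + 3)*(n + 4)*(n + 1)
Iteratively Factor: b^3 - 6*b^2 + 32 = (b - 4)*(b^2 - 2*b - 8) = (b - 4)^2*(b + 2)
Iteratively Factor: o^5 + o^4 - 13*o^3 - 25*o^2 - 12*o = (o + 3)*(o^4 - 2*o^3 - 7*o^2 - 4*o) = o*(o + 3)*(o^3 - 2*o^2 - 7*o - 4) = o*(o + 1)*(o + 3)*(o^2 - 3*o - 4) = o*(o - 4)*(o + 1)*(o + 3)*(o + 1)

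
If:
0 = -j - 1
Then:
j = -1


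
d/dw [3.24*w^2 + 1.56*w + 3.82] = 6.48*w + 1.56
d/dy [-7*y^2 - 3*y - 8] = -14*y - 3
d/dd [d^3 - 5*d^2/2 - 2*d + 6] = 3*d^2 - 5*d - 2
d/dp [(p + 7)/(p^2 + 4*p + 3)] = (p^2 + 4*p - 2*(p + 2)*(p + 7) + 3)/(p^2 + 4*p + 3)^2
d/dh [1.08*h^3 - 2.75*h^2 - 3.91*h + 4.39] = 3.24*h^2 - 5.5*h - 3.91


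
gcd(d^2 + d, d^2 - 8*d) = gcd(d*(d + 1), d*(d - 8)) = d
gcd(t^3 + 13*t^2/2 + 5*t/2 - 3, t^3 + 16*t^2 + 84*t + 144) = t + 6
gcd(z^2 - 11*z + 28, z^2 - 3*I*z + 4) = 1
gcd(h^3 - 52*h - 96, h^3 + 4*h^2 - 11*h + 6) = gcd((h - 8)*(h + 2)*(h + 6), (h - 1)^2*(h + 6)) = h + 6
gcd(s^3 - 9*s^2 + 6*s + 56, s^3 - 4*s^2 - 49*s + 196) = s^2 - 11*s + 28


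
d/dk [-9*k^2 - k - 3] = -18*k - 1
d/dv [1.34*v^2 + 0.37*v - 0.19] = 2.68*v + 0.37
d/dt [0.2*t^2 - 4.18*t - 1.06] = 0.4*t - 4.18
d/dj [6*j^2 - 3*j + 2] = 12*j - 3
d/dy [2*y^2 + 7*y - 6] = 4*y + 7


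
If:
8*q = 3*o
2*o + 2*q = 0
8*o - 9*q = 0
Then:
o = 0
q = 0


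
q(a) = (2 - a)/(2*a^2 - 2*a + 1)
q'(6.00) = 0.01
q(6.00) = -0.07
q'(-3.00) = 0.07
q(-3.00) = 0.20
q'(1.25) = -1.47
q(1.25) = 0.46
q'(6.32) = 0.01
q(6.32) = -0.06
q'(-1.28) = 0.35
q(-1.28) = 0.48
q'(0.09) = 3.28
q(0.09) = 2.28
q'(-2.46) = 0.11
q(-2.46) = 0.25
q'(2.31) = -0.10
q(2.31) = -0.04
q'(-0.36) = 1.57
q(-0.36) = 1.19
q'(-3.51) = 0.05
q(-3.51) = 0.17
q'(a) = (2 - 4*a)*(2 - a)/(2*a^2 - 2*a + 1)^2 - 1/(2*a^2 - 2*a + 1) = (2*a^2 - 8*a + 3)/(4*a^4 - 8*a^3 + 8*a^2 - 4*a + 1)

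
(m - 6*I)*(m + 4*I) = m^2 - 2*I*m + 24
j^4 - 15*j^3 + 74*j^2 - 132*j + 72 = (j - 6)^2*(j - 2)*(j - 1)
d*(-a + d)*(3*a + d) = -3*a^2*d + 2*a*d^2 + d^3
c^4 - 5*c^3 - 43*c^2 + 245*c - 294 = (c - 7)*(c - 3)*(c - 2)*(c + 7)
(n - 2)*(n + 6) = n^2 + 4*n - 12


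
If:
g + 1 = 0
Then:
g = -1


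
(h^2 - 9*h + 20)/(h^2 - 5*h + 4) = (h - 5)/(h - 1)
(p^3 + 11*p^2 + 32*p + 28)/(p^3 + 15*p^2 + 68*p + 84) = (p + 2)/(p + 6)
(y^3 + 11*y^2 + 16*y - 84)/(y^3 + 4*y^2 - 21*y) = (y^2 + 4*y - 12)/(y*(y - 3))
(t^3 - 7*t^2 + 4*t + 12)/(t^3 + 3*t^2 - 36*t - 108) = (t^2 - t - 2)/(t^2 + 9*t + 18)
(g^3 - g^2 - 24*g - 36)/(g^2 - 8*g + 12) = (g^2 + 5*g + 6)/(g - 2)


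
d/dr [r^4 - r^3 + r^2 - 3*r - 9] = 4*r^3 - 3*r^2 + 2*r - 3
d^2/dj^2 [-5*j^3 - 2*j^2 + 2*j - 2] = -30*j - 4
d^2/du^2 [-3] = 0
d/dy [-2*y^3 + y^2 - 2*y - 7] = -6*y^2 + 2*y - 2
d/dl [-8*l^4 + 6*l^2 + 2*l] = -32*l^3 + 12*l + 2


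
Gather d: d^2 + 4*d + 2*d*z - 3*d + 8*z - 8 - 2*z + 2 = d^2 + d*(2*z + 1) + 6*z - 6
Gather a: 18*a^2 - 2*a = 18*a^2 - 2*a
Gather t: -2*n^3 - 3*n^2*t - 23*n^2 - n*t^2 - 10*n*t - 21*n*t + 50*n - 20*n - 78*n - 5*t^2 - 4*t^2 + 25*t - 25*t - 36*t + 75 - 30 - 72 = -2*n^3 - 23*n^2 - 48*n + t^2*(-n - 9) + t*(-3*n^2 - 31*n - 36) - 27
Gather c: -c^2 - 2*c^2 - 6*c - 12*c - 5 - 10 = -3*c^2 - 18*c - 15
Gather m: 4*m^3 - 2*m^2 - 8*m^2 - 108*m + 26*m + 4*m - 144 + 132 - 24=4*m^3 - 10*m^2 - 78*m - 36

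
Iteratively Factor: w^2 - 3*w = (w)*(w - 3)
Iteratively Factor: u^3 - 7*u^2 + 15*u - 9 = (u - 1)*(u^2 - 6*u + 9) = (u - 3)*(u - 1)*(u - 3)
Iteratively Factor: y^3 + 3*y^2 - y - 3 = (y - 1)*(y^2 + 4*y + 3) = (y - 1)*(y + 3)*(y + 1)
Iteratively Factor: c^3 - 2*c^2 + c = (c - 1)*(c^2 - c) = (c - 1)^2*(c)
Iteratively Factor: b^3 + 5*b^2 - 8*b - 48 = (b - 3)*(b^2 + 8*b + 16) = (b - 3)*(b + 4)*(b + 4)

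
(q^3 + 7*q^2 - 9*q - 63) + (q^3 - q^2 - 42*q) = 2*q^3 + 6*q^2 - 51*q - 63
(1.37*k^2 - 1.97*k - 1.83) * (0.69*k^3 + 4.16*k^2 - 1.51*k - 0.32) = 0.9453*k^5 + 4.3399*k^4 - 11.5266*k^3 - 5.0765*k^2 + 3.3937*k + 0.5856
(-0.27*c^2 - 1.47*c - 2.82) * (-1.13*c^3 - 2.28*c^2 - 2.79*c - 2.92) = 0.3051*c^5 + 2.2767*c^4 + 7.2915*c^3 + 11.3193*c^2 + 12.1602*c + 8.2344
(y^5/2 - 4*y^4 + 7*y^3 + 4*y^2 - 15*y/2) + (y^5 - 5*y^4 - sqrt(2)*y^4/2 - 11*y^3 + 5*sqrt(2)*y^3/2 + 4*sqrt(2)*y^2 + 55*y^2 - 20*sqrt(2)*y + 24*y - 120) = 3*y^5/2 - 9*y^4 - sqrt(2)*y^4/2 - 4*y^3 + 5*sqrt(2)*y^3/2 + 4*sqrt(2)*y^2 + 59*y^2 - 20*sqrt(2)*y + 33*y/2 - 120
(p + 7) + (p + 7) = 2*p + 14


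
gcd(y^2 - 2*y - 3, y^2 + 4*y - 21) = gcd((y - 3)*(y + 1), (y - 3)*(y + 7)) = y - 3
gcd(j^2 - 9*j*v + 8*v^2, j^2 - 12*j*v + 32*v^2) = -j + 8*v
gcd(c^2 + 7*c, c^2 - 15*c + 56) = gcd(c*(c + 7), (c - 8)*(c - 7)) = 1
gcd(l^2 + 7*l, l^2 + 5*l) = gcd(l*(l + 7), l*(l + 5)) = l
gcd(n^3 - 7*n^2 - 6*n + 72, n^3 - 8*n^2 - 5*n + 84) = n^2 - n - 12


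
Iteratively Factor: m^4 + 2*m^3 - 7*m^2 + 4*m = (m - 1)*(m^3 + 3*m^2 - 4*m) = (m - 1)^2*(m^2 + 4*m) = m*(m - 1)^2*(m + 4)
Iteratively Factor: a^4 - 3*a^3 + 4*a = (a - 2)*(a^3 - a^2 - 2*a) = a*(a - 2)*(a^2 - a - 2) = a*(a - 2)^2*(a + 1)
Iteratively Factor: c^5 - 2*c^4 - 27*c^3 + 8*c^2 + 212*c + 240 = (c + 2)*(c^4 - 4*c^3 - 19*c^2 + 46*c + 120) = (c + 2)*(c + 3)*(c^3 - 7*c^2 + 2*c + 40) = (c - 5)*(c + 2)*(c + 3)*(c^2 - 2*c - 8) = (c - 5)*(c - 4)*(c + 2)*(c + 3)*(c + 2)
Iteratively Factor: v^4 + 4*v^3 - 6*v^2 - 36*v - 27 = (v + 3)*(v^3 + v^2 - 9*v - 9) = (v + 3)^2*(v^2 - 2*v - 3) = (v - 3)*(v + 3)^2*(v + 1)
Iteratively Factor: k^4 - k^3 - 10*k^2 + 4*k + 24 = (k - 2)*(k^3 + k^2 - 8*k - 12) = (k - 2)*(k + 2)*(k^2 - k - 6) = (k - 2)*(k + 2)^2*(k - 3)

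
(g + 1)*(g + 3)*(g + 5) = g^3 + 9*g^2 + 23*g + 15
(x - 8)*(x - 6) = x^2 - 14*x + 48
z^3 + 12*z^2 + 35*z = z*(z + 5)*(z + 7)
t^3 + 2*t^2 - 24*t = t*(t - 4)*(t + 6)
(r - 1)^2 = r^2 - 2*r + 1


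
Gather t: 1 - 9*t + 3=4 - 9*t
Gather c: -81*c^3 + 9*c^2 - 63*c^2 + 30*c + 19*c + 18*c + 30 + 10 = -81*c^3 - 54*c^2 + 67*c + 40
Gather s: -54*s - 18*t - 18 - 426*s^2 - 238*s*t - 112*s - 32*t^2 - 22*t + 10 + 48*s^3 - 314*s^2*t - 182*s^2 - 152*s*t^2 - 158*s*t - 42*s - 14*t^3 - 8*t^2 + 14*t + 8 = 48*s^3 + s^2*(-314*t - 608) + s*(-152*t^2 - 396*t - 208) - 14*t^3 - 40*t^2 - 26*t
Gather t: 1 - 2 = -1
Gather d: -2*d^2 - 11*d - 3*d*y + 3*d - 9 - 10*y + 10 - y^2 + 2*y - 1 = -2*d^2 + d*(-3*y - 8) - y^2 - 8*y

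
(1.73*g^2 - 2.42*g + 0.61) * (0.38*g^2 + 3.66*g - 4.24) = 0.6574*g^4 + 5.4122*g^3 - 15.9606*g^2 + 12.4934*g - 2.5864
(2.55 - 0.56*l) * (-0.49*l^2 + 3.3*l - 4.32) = 0.2744*l^3 - 3.0975*l^2 + 10.8342*l - 11.016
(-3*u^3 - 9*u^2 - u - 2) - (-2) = -3*u^3 - 9*u^2 - u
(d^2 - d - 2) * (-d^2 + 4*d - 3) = -d^4 + 5*d^3 - 5*d^2 - 5*d + 6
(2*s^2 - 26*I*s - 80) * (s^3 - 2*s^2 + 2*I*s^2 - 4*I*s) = 2*s^5 - 4*s^4 - 22*I*s^4 - 28*s^3 + 44*I*s^3 + 56*s^2 - 160*I*s^2 + 320*I*s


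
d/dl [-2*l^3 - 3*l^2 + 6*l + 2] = -6*l^2 - 6*l + 6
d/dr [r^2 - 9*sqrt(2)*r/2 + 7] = 2*r - 9*sqrt(2)/2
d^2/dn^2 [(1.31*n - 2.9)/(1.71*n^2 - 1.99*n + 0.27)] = ((15.1318 - 13.4406*n)*(1.71*n^2 - 1.99*n + 0.27) + (1.31*n - 2.9)*(3.42*n - 1.99)*(6.84*n - 3.98))/(1.71*n^2 - 1.99*n + 0.27)^3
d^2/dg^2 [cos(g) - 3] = -cos(g)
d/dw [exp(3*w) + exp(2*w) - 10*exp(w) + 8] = (3*exp(2*w) + 2*exp(w) - 10)*exp(w)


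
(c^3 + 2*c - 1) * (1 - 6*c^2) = -6*c^5 - 11*c^3 + 6*c^2 + 2*c - 1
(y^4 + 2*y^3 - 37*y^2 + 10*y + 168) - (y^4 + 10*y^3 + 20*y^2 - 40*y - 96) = -8*y^3 - 57*y^2 + 50*y + 264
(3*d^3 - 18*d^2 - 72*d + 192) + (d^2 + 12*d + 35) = 3*d^3 - 17*d^2 - 60*d + 227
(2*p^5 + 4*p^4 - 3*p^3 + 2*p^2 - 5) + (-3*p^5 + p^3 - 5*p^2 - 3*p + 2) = -p^5 + 4*p^4 - 2*p^3 - 3*p^2 - 3*p - 3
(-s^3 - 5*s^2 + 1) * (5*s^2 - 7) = -5*s^5 - 25*s^4 + 7*s^3 + 40*s^2 - 7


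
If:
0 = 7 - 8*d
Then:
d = 7/8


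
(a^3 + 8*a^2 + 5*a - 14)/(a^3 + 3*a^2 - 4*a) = (a^2 + 9*a + 14)/(a*(a + 4))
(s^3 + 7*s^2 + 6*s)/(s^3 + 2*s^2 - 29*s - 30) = s/(s - 5)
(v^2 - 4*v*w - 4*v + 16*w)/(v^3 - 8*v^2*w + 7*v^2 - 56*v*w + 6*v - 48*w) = (v^2 - 4*v*w - 4*v + 16*w)/(v^3 - 8*v^2*w + 7*v^2 - 56*v*w + 6*v - 48*w)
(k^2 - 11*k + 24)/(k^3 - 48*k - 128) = (k - 3)/(k^2 + 8*k + 16)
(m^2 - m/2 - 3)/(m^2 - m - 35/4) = 2*(-2*m^2 + m + 6)/(-4*m^2 + 4*m + 35)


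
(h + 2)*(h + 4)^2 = h^3 + 10*h^2 + 32*h + 32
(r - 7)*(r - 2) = r^2 - 9*r + 14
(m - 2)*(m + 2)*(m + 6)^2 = m^4 + 12*m^3 + 32*m^2 - 48*m - 144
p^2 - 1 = (p - 1)*(p + 1)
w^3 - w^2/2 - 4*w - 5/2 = (w - 5/2)*(w + 1)^2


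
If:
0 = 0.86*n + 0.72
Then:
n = -0.84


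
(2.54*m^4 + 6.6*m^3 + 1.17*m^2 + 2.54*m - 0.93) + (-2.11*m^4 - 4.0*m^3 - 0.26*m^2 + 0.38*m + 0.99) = 0.43*m^4 + 2.6*m^3 + 0.91*m^2 + 2.92*m + 0.0599999999999999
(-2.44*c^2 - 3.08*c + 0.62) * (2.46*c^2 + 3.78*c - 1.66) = -6.0024*c^4 - 16.8*c^3 - 6.0668*c^2 + 7.4564*c - 1.0292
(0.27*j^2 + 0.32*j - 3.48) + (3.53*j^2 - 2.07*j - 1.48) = 3.8*j^2 - 1.75*j - 4.96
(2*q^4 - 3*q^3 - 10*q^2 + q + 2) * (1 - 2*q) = -4*q^5 + 8*q^4 + 17*q^3 - 12*q^2 - 3*q + 2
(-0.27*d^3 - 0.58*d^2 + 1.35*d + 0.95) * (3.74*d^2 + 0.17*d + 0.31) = -1.0098*d^5 - 2.2151*d^4 + 4.8667*d^3 + 3.6027*d^2 + 0.58*d + 0.2945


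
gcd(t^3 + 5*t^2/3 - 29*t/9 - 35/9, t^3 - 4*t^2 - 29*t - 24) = t + 1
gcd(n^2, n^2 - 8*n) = n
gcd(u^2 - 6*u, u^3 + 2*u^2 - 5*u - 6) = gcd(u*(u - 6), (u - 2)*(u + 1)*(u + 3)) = 1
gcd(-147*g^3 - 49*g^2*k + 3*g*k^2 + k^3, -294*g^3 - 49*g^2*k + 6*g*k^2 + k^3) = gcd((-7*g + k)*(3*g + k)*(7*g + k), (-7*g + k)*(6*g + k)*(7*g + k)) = 49*g^2 - k^2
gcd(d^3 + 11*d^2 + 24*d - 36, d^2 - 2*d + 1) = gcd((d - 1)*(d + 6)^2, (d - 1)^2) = d - 1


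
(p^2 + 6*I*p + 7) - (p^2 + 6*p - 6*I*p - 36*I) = -6*p + 12*I*p + 7 + 36*I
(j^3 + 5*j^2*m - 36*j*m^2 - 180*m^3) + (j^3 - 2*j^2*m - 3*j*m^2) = 2*j^3 + 3*j^2*m - 39*j*m^2 - 180*m^3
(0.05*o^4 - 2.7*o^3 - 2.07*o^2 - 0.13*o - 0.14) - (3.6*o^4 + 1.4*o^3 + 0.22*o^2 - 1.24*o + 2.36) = -3.55*o^4 - 4.1*o^3 - 2.29*o^2 + 1.11*o - 2.5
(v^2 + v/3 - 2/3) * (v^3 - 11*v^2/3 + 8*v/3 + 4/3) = v^5 - 10*v^4/3 + 7*v^3/9 + 14*v^2/3 - 4*v/3 - 8/9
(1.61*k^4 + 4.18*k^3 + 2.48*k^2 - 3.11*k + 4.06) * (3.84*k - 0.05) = 6.1824*k^5 + 15.9707*k^4 + 9.3142*k^3 - 12.0664*k^2 + 15.7459*k - 0.203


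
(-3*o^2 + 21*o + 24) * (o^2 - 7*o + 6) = -3*o^4 + 42*o^3 - 141*o^2 - 42*o + 144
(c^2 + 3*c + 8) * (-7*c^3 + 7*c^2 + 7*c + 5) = -7*c^5 - 14*c^4 - 28*c^3 + 82*c^2 + 71*c + 40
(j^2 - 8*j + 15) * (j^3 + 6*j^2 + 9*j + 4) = j^5 - 2*j^4 - 24*j^3 + 22*j^2 + 103*j + 60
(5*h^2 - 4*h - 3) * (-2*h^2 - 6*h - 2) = -10*h^4 - 22*h^3 + 20*h^2 + 26*h + 6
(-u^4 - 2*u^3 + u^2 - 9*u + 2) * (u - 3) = -u^5 + u^4 + 7*u^3 - 12*u^2 + 29*u - 6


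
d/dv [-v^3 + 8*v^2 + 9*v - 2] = -3*v^2 + 16*v + 9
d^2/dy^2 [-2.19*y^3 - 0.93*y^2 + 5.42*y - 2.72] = -13.14*y - 1.86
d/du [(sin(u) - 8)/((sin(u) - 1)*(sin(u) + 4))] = (16*sin(u) + cos(u)^2 + 19)*cos(u)/((sin(u) - 1)^2*(sin(u) + 4)^2)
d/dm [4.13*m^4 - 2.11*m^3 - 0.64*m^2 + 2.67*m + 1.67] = 16.52*m^3 - 6.33*m^2 - 1.28*m + 2.67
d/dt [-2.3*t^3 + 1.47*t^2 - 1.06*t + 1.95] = -6.9*t^2 + 2.94*t - 1.06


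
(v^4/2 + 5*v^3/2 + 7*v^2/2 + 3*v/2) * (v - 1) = v^5/2 + 2*v^4 + v^3 - 2*v^2 - 3*v/2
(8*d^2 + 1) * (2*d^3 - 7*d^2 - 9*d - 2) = 16*d^5 - 56*d^4 - 70*d^3 - 23*d^2 - 9*d - 2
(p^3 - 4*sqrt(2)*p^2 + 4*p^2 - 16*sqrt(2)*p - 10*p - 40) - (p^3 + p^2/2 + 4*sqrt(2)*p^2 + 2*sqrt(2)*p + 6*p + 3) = -8*sqrt(2)*p^2 + 7*p^2/2 - 18*sqrt(2)*p - 16*p - 43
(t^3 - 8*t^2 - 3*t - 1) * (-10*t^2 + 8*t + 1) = -10*t^5 + 88*t^4 - 33*t^3 - 22*t^2 - 11*t - 1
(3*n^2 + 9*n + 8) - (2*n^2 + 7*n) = n^2 + 2*n + 8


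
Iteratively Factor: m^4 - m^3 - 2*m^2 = (m - 2)*(m^3 + m^2) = m*(m - 2)*(m^2 + m) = m*(m - 2)*(m + 1)*(m)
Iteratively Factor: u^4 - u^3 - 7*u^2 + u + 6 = (u + 2)*(u^3 - 3*u^2 - u + 3) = (u - 1)*(u + 2)*(u^2 - 2*u - 3) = (u - 1)*(u + 1)*(u + 2)*(u - 3)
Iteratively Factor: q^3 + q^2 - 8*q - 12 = (q + 2)*(q^2 - q - 6) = (q - 3)*(q + 2)*(q + 2)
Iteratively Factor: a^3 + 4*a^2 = (a)*(a^2 + 4*a) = a^2*(a + 4)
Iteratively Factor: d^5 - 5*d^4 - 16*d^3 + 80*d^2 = (d)*(d^4 - 5*d^3 - 16*d^2 + 80*d) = d*(d - 5)*(d^3 - 16*d) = d*(d - 5)*(d - 4)*(d^2 + 4*d) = d*(d - 5)*(d - 4)*(d + 4)*(d)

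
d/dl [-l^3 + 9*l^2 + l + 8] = -3*l^2 + 18*l + 1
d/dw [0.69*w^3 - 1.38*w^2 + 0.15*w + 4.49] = 2.07*w^2 - 2.76*w + 0.15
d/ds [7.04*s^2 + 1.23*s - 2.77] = 14.08*s + 1.23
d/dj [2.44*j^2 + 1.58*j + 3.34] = 4.88*j + 1.58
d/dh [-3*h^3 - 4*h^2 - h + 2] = -9*h^2 - 8*h - 1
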